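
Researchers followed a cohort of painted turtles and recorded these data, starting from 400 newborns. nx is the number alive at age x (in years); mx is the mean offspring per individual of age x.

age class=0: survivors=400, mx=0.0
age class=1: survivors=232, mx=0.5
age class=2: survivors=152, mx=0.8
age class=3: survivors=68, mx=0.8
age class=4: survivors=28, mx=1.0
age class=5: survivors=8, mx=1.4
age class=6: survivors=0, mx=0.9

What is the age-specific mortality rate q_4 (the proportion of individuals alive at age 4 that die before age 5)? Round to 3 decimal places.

0.714

lx = nx/n0 = nx/400: 1, 0.58, 0.38, 0.17, 0.07, 0.02, 0
q_4 = (l_4 − l_5) / l_4 = (0.07 − 0.02) / 0.07
     = 0.05 / 0.07 = 0.714286… → 0.714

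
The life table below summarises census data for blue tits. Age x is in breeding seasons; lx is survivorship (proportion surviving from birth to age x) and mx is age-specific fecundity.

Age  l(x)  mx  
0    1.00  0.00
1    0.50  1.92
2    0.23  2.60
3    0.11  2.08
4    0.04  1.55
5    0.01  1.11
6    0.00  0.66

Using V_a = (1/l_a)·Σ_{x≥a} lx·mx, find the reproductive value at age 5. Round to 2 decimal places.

lx·mx for x ≥ 5: 0.0111, 0 → sum = 0.0111
V_5 = 0.0111 / l_5 = 0.0111 / 0.01 = 1.11 → 1.11

1.11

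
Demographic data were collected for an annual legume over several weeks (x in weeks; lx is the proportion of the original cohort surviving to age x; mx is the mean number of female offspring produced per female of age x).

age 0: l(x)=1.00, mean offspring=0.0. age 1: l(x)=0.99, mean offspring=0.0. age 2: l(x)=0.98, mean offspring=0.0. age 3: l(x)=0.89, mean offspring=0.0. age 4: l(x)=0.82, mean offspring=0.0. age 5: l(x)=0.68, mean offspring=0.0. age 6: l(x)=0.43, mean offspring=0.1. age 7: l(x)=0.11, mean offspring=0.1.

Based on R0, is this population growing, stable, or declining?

R0 = Σ lx·mx = 0 + 0 + 0 + 0 + 0 + 0 + 0.043 + 0.011 = 0.054
R0 < 1, so the population is declining.

declining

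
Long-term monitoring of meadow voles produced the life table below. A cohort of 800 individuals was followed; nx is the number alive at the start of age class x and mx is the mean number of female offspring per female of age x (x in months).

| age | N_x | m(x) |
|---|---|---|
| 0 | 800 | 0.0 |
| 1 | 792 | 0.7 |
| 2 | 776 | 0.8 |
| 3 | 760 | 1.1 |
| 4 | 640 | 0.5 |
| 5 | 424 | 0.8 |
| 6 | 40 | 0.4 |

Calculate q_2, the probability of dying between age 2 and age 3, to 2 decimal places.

lx = nx/n0 = nx/800: 1, 0.99, 0.97, 0.95, 0.8, 0.53, 0.05
q_2 = (l_2 − l_3) / l_2 = (0.97 − 0.95) / 0.97
     = 0.02 / 0.97 = 0.020619… → 0.02

0.02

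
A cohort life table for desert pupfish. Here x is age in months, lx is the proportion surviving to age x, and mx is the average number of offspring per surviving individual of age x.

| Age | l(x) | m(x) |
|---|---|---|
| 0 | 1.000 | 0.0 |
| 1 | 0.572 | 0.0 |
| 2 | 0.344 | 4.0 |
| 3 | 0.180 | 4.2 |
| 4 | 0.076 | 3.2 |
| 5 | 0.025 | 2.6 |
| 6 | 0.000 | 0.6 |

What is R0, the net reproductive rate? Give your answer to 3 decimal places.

2.440

lx·mx by age: 0, 0, 1.376, 0.756, 0.2432, 0.065, 0
R0 = Σ lx·mx = 2.4402 → 2.440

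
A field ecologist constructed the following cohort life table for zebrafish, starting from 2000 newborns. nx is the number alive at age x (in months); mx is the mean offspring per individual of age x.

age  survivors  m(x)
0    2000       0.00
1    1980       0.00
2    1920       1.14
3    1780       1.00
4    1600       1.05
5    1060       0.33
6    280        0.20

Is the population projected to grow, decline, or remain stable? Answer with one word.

lx = nx/n0 = nx/2000: 1, 0.99, 0.96, 0.89, 0.8, 0.53, 0.14
R0 = Σ lx·mx = 0 + 0 + 1.0944 + 0.89 + 0.84 + 0.1749 + 0.028 = 3.0273
R0 > 1, so the population is growing.

growing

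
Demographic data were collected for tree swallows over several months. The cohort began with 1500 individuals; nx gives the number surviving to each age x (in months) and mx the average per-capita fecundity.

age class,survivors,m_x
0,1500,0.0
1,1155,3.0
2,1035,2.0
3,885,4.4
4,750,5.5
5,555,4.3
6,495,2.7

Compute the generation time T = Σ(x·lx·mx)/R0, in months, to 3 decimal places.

lx = nx/n0 = nx/1500: 1, 0.77, 0.69, 0.59, 0.5, 0.37, 0.33
lx·mx: 0, 2.31, 1.38, 2.596, 2.75, 1.591, 0.891 → R0 = 11.518
x·lx·mx: 0, 2.31, 2.76, 7.788, 11, 7.955, 5.346 → Σ = 37.159
T = 37.159 / 11.518 = 3.226168… → 3.226

3.226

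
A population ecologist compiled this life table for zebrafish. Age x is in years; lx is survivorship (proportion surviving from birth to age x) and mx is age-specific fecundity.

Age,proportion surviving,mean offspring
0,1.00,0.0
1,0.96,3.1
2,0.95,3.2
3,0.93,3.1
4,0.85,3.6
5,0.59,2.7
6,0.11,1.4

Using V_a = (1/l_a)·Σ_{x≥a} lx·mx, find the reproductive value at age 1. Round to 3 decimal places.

14.277

lx·mx for x ≥ 1: 2.976, 3.04, 2.883, 3.06, 1.593, 0.154 → sum = 13.706
V_1 = 13.706 / l_1 = 13.706 / 0.96 = 14.277083… → 14.277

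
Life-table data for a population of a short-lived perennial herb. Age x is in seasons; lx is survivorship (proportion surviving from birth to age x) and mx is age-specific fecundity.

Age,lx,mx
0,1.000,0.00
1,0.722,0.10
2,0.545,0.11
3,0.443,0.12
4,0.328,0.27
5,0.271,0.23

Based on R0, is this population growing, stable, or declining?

R0 = Σ lx·mx = 0 + 0.0722 + 0.05995 + 0.05316 + 0.08856 + 0.06233 = 0.3362
R0 < 1, so the population is declining.

declining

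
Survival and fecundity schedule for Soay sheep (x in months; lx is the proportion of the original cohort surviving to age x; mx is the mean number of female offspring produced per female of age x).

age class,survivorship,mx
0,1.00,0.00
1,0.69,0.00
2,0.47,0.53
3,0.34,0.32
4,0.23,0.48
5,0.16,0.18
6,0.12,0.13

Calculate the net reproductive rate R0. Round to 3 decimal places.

0.513

lx·mx by age: 0, 0, 0.2491, 0.1088, 0.1104, 0.0288, 0.0156
R0 = Σ lx·mx = 0.5127 → 0.513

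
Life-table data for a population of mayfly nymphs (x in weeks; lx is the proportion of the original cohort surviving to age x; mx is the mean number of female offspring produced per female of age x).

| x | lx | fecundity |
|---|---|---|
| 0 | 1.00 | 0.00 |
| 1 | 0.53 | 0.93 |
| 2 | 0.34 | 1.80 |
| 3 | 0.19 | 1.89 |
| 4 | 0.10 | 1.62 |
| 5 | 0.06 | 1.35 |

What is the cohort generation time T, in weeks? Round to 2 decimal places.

lx·mx: 0, 0.4929, 0.612, 0.3591, 0.162, 0.081 → R0 = 1.707
x·lx·mx: 0, 0.4929, 1.224, 1.0773, 0.648, 0.405 → Σ = 3.8472
T = 3.8472 / 1.707 = 2.253779… → 2.25

2.25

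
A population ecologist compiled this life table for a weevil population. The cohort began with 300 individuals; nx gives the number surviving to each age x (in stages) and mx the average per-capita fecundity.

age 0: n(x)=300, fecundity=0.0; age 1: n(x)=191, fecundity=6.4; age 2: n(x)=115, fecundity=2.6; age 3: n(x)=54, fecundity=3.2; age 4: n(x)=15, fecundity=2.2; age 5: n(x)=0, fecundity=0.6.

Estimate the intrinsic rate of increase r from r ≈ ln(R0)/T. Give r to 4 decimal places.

1.2237

lx = nx/n0 = nx/300: 1, 0.63667…, 0.38333…, 0.18, 0.05, 0
R0 = Σ lx·mx = 0 + 4.07467… + 0.99667… + 0.576 + 0.11 + 0 = 5.757333…
Σ x·lx·mx = 8.236…; T = 8.236…/5.757333… = 1.43052…
r ≈ ln(R0)/T = ln(5.757333…)/1.43052… = 1.22366… → 1.2237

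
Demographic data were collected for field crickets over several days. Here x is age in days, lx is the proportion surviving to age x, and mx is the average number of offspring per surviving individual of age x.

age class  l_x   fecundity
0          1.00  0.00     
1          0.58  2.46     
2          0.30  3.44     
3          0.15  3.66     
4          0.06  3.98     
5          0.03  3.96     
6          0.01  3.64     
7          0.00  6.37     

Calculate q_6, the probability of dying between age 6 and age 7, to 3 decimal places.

q_6 = (l_6 − l_7) / l_6 = (0.01 − 0) / 0.01
     = 0.01 / 0.01 = 1 → 1.000

1.000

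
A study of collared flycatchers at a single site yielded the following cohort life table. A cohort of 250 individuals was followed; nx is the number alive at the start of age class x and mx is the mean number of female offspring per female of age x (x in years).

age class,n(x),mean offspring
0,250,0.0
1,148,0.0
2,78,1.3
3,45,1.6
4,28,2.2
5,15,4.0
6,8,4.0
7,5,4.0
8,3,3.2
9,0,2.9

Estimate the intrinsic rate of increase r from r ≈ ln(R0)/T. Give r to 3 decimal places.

lx = nx/n0 = nx/250: 1, 0.592, 0.312, 0.18, 0.112, 0.06, 0.032, 0.02, 0.012, 0
R0 = Σ lx·mx = 0 + 0 + 0.4056 + 0.288 + 0.2464 + 0.24 + 0.128 + 0.08 + 0.0384 + 0 = 1.4264
Σ x·lx·mx = 5.496; T = 5.496/1.4264 = 3.85306…
r ≈ ln(R0)/T = ln(1.4264)/3.85306… = 0.09217… → 0.092

0.092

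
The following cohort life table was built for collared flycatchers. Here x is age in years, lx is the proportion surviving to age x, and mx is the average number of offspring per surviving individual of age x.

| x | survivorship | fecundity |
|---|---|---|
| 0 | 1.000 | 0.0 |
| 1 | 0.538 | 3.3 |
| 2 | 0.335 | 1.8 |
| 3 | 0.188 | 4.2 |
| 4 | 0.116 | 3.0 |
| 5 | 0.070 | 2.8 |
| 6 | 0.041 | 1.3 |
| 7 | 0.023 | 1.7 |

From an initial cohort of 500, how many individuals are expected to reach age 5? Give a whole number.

35

Expected survivors = N0 · l_5 = 500 × 0.070 = 35 → 35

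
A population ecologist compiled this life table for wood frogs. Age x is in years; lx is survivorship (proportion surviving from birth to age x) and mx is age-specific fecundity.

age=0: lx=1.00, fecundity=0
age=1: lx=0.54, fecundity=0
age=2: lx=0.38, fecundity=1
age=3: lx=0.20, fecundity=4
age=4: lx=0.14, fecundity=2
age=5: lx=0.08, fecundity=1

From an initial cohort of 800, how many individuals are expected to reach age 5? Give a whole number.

64

Expected survivors = N0 · l_5 = 800 × 0.08 = 64 → 64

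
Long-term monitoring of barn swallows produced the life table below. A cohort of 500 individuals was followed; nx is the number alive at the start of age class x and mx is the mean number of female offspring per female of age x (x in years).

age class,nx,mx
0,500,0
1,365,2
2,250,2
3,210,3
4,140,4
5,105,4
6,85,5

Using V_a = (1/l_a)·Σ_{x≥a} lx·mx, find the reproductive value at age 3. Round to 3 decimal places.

lx = nx/n0 = nx/500: 1, 0.73, 0.5, 0.42, 0.28, 0.21, 0.17
lx·mx for x ≥ 3: 1.26, 1.12, 0.84, 0.85 → sum = 4.07
V_3 = 4.07 / l_3 = 4.07 / 0.42 = 9.690476… → 9.690

9.690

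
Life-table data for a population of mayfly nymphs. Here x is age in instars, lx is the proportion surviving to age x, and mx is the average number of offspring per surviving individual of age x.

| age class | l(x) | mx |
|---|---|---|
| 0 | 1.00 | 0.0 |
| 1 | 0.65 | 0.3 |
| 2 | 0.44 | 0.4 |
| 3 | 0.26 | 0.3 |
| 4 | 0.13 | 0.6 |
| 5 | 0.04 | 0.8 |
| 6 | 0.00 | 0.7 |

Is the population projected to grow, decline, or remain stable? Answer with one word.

R0 = Σ lx·mx = 0 + 0.195 + 0.176 + 0.078 + 0.078 + 0.032 + 0 = 0.559
R0 < 1, so the population is declining.

declining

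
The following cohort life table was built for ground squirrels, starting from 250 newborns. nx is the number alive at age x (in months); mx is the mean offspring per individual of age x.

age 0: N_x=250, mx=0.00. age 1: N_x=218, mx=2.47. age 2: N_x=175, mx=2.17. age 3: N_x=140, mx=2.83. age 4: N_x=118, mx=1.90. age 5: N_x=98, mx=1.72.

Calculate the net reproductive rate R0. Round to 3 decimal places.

6.829

lx = nx/n0 = nx/250: 1, 0.872, 0.7, 0.56, 0.472, 0.392
lx·mx by age: 0, 2.15384, 1.519, 1.5848, 0.8968, 0.67424
R0 = Σ lx·mx = 6.82868 → 6.829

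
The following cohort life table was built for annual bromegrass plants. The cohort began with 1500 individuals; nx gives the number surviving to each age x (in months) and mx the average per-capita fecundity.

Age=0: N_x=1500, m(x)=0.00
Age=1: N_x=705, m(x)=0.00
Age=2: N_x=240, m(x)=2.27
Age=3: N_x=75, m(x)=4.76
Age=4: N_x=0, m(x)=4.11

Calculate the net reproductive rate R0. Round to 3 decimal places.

0.601

lx = nx/n0 = nx/1500: 1, 0.47, 0.16, 0.05, 0
lx·mx by age: 0, 0, 0.3632, 0.238, 0
R0 = Σ lx·mx = 0.6012 → 0.601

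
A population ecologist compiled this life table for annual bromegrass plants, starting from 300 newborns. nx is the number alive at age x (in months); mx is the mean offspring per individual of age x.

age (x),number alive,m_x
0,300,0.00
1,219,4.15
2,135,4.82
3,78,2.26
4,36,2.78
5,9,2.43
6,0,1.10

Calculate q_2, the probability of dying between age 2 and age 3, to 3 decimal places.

0.422

lx = nx/n0 = nx/300: 1, 0.73, 0.45, 0.26, 0.12, 0.03, 0
q_2 = (l_2 − l_3) / l_2 = (0.45 − 0.26) / 0.45
     = 0.19 / 0.45 = 0.422222… → 0.422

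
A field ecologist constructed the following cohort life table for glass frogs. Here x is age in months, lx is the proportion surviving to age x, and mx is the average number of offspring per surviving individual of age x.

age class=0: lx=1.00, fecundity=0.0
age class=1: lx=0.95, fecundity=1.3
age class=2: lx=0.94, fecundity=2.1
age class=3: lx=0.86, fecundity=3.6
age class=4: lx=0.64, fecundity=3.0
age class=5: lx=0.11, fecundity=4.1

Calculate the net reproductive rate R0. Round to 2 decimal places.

8.68

lx·mx by age: 0, 1.235, 1.974, 3.096, 1.92, 0.451
R0 = Σ lx·mx = 8.676 → 8.68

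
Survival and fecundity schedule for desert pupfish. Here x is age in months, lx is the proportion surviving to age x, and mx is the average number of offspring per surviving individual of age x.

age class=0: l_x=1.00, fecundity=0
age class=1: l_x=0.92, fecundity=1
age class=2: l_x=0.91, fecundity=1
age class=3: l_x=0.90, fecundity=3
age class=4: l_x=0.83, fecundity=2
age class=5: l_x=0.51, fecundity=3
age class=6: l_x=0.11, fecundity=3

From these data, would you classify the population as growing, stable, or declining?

R0 = Σ lx·mx = 0 + 0.92 + 0.91 + 2.7 + 1.66 + 1.53 + 0.33 = 8.05
R0 > 1, so the population is growing.

growing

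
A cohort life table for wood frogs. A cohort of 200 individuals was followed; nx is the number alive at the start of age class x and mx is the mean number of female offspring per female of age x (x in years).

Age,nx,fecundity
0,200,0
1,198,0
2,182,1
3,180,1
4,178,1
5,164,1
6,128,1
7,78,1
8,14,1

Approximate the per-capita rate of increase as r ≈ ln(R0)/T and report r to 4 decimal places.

lx = nx/n0 = nx/200: 1, 0.99, 0.91, 0.9, 0.89, 0.82, 0.64, 0.39, 0.07
R0 = Σ lx·mx = 0 + 0 + 0.91 + 0.9 + 0.89 + 0.82 + 0.64 + 0.39 + 0.07 = 4.62
Σ x·lx·mx = 19.31; T = 19.31/4.62 = 4.17965…
r ≈ ln(R0)/T = ln(4.62)/4.17965… = 0.366153… → 0.3662

0.3662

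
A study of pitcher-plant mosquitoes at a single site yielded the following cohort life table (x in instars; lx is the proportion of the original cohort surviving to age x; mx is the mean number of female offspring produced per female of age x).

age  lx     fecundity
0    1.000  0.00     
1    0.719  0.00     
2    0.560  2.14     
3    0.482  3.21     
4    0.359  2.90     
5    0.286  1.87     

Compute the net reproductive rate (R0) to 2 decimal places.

4.32

lx·mx by age: 0, 0, 1.1984, 1.54722, 1.0411, 0.53482
R0 = Σ lx·mx = 4.32154 → 4.32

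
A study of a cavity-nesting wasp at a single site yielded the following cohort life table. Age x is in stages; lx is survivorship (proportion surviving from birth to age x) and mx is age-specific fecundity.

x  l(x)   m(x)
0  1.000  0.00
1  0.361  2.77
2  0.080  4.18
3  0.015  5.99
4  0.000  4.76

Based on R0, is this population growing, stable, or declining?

R0 = Σ lx·mx = 0 + 0.99997 + 0.3344 + 0.08985 + 0 = 1.42422
R0 > 1, so the population is growing.

growing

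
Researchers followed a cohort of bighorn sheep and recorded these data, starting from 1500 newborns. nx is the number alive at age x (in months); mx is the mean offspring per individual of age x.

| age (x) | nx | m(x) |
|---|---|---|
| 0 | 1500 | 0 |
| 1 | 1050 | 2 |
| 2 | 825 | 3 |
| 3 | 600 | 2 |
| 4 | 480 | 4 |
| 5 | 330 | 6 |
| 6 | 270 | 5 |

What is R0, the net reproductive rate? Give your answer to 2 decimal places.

7.35

lx = nx/n0 = nx/1500: 1, 0.7, 0.55, 0.4, 0.32, 0.22, 0.18
lx·mx by age: 0, 1.4, 1.65, 0.8, 1.28, 1.32, 0.9
R0 = Σ lx·mx = 7.35 → 7.35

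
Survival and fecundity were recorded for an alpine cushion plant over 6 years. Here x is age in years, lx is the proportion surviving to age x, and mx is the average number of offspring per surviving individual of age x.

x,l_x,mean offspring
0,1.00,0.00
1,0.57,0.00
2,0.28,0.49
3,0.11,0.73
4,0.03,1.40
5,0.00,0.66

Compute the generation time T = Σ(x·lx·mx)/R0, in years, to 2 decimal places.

lx·mx: 0, 0, 0.1372, 0.0803, 0.042, 0 → R0 = 0.2595
x·lx·mx: 0, 0, 0.2744, 0.2409, 0.168, 0 → Σ = 0.6833
T = 0.6833 / 0.2595 = 2.633141… → 2.63

2.63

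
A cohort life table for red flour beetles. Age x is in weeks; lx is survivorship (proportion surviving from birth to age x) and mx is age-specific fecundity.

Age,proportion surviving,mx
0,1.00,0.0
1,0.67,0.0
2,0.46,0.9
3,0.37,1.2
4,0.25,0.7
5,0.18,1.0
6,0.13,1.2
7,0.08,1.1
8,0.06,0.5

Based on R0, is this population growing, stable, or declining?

growing

R0 = Σ lx·mx = 0 + 0 + 0.414 + 0.444 + 0.175 + 0.18 + 0.156 + 0.088 + 0.03 = 1.487
R0 > 1, so the population is growing.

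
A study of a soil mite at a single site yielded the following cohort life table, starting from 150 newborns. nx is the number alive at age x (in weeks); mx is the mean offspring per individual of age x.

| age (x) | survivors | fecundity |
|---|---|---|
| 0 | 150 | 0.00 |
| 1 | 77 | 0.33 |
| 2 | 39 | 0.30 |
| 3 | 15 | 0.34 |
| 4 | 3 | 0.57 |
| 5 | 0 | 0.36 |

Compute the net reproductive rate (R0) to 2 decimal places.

0.29

lx = nx/n0 = nx/150: 1, 0.51333…, 0.26, 0.1, 0.02, 0
lx·mx by age: 0, 0.1694…, 0.078, 0.034, 0.0114, 0
R0 = Σ lx·mx = 0.2928… → 0.29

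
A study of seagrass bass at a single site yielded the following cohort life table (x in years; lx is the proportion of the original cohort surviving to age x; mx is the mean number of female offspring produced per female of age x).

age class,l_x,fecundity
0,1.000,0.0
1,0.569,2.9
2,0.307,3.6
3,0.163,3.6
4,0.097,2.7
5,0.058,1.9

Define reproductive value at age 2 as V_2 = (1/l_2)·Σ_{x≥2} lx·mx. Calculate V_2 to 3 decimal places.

6.723

lx·mx for x ≥ 2: 1.1052, 0.5868, 0.2619, 0.1102 → sum = 2.0641
V_2 = 2.0641 / l_2 = 2.0641 / 0.307 = 6.723453… → 6.723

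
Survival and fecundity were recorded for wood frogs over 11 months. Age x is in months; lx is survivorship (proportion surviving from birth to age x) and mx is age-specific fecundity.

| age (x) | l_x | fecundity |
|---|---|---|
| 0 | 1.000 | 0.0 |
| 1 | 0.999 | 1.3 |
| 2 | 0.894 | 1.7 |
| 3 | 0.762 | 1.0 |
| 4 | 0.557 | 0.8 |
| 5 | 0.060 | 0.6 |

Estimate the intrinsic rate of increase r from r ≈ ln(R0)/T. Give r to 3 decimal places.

R0 = Σ lx·mx = 0 + 1.2987 + 1.5198 + 0.762 + 0.4456 + 0.036 = 4.0621
Σ x·lx·mx = 8.5867; T = 8.5867/4.0621 = 2.11386…
r ≈ ln(R0)/T = ln(4.0621)/2.11386… = 0.6631… → 0.663

0.663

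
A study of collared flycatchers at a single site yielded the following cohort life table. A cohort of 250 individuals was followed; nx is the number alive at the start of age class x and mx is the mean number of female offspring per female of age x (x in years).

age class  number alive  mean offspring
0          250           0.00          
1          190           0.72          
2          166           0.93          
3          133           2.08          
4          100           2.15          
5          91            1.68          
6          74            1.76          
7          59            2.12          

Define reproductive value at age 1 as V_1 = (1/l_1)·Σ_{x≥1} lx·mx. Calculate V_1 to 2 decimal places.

6.27

lx = nx/n0 = nx/250: 1, 0.76, 0.664, 0.532, 0.4, 0.364, 0.296, 0.236
lx·mx for x ≥ 1: 0.5472, 0.61752, 1.10656, 0.86, 0.61152, 0.52096, 0.50032 → sum = 4.76408
V_1 = 4.76408 / l_1 = 4.76408 / 0.76 = 6.268526… → 6.27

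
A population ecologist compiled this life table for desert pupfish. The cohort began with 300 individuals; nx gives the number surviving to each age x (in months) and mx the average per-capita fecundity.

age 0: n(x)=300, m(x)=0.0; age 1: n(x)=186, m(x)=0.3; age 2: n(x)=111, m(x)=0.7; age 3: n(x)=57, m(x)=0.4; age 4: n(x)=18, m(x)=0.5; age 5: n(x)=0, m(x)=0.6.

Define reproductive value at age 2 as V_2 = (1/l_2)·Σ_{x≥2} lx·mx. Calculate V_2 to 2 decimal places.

0.99

lx = nx/n0 = nx/300: 1, 0.62, 0.37, 0.19, 0.06, 0
lx·mx for x ≥ 2: 0.259, 0.076, 0.03, 0 → sum = 0.365
V_2 = 0.365 / l_2 = 0.365 / 0.37 = 0.986486… → 0.99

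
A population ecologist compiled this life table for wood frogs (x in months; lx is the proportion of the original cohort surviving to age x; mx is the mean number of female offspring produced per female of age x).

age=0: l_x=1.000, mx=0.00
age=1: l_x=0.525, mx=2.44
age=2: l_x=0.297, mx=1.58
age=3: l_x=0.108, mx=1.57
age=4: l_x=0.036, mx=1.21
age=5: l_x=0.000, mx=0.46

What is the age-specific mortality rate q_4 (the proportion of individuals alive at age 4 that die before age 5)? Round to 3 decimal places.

1.000

q_4 = (l_4 − l_5) / l_4 = (0.036 − 0) / 0.036
     = 0.036 / 0.036 = 1 → 1.000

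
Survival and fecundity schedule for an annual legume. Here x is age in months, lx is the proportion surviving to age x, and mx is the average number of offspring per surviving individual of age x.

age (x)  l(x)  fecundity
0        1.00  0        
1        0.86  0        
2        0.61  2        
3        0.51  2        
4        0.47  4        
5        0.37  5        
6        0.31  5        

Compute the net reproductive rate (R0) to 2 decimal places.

7.52

lx·mx by age: 0, 0, 1.22, 1.02, 1.88, 1.85, 1.55
R0 = Σ lx·mx = 7.52 → 7.52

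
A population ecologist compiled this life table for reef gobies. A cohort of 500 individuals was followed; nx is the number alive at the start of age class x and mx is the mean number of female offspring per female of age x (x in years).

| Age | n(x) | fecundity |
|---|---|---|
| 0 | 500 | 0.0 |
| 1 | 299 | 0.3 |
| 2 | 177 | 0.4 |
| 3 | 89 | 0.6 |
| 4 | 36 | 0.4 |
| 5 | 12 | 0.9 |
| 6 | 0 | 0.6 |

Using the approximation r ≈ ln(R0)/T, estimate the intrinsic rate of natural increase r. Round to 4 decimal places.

-0.3506

lx = nx/n0 = nx/500: 1, 0.598, 0.354, 0.178, 0.072, 0.024, 0
R0 = Σ lx·mx = 0 + 0.1794 + 0.1416 + 0.1068 + 0.0288 + 0.0216 + 0 = 0.4782
Σ x·lx·mx = 1.0062; T = 1.0062/0.4782 = 2.10414…
r ≈ ln(R0)/T = ln(0.4782)/2.10414… = -0.350607… → -0.3506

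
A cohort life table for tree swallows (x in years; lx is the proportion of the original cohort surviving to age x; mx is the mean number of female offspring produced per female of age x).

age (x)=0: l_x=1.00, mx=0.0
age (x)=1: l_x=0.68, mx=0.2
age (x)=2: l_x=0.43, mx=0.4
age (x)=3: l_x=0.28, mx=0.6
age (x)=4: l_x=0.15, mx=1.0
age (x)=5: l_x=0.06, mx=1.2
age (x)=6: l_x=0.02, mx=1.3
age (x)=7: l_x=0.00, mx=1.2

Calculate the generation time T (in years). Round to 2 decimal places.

lx·mx: 0, 0.136, 0.172, 0.168, 0.15, 0.072, 0.026, 0 → R0 = 0.724
x·lx·mx: 0, 0.136, 0.344, 0.504, 0.6, 0.36, 0.156, 0 → Σ = 2.1
T = 2.1 / 0.724 = 2.900552… → 2.90

2.90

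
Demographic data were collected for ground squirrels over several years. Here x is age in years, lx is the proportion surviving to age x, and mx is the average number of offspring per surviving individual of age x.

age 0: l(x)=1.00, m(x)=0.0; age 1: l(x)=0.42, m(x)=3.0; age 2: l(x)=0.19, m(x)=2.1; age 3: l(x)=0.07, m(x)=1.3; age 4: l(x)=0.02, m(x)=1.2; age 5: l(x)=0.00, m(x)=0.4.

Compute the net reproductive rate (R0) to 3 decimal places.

1.774

lx·mx by age: 0, 1.26, 0.399, 0.091, 0.024, 0
R0 = Σ lx·mx = 1.774 → 1.774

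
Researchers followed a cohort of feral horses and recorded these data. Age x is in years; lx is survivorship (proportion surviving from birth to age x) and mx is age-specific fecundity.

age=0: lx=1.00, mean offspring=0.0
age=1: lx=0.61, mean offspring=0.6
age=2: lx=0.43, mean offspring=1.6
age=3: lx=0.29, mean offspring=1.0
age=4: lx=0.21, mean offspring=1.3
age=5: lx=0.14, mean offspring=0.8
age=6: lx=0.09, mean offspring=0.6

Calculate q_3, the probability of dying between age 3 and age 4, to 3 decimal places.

q_3 = (l_3 − l_4) / l_3 = (0.29 − 0.21) / 0.29
     = 0.08 / 0.29 = 0.275862… → 0.276

0.276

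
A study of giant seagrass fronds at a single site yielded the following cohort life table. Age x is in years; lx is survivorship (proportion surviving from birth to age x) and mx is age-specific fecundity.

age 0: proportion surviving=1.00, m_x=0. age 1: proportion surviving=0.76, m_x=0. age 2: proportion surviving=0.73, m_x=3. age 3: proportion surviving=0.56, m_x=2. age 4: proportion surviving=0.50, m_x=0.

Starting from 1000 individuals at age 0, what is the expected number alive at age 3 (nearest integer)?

Expected survivors = N0 · l_3 = 1000 × 0.56 = 560 → 560

560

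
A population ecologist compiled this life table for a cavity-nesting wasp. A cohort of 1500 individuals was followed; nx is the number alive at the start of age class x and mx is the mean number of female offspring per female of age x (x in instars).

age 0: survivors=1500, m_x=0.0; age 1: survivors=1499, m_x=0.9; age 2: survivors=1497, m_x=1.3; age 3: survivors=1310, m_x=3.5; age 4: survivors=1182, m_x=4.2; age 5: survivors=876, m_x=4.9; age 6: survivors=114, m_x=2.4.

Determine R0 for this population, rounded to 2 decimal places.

11.61

lx = nx/n0 = nx/1500: 1, 0.99933…, 0.998, 0.87333…, 0.788, 0.584, 0.076
lx·mx by age: 0, 0.8994…, 1.2974, 3.056667…, 3.3096, 2.8616, 0.1824
R0 = Σ lx·mx = 11.607067… → 11.61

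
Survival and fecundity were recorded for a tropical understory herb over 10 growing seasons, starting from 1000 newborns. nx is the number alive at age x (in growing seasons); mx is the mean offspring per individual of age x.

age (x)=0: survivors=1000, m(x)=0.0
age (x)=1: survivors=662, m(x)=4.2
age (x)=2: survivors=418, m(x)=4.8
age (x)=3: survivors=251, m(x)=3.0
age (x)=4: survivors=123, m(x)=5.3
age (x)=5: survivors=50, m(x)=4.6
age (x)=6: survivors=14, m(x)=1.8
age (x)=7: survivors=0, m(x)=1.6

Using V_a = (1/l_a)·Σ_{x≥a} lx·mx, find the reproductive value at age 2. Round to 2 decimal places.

lx = nx/n0 = nx/1000: 1, 0.662, 0.418, 0.251, 0.123, 0.05, 0.014, 0
lx·mx for x ≥ 2: 2.0064, 0.753, 0.6519, 0.23, 0.0252, 0 → sum = 3.6665
V_2 = 3.6665 / l_2 = 3.6665 / 0.418 = 8.771531… → 8.77

8.77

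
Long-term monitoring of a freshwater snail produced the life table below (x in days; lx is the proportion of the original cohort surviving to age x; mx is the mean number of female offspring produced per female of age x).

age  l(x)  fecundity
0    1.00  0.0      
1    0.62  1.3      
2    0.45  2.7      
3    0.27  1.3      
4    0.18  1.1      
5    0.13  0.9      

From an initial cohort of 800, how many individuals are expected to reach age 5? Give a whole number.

104

Expected survivors = N0 · l_5 = 800 × 0.13 = 104 → 104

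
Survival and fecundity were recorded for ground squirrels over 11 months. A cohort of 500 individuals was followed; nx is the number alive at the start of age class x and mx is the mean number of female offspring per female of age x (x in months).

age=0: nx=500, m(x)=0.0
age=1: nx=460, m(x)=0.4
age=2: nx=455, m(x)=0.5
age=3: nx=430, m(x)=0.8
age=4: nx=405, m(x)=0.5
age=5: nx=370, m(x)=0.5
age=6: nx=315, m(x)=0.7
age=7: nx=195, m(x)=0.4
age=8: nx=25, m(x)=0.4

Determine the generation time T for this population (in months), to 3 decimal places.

3.689

lx = nx/n0 = nx/500: 1, 0.92, 0.91, 0.86, 0.81, 0.74, 0.63, 0.39, 0.05
lx·mx: 0, 0.368, 0.455, 0.688, 0.405, 0.37, 0.441, 0.156, 0.02 → R0 = 2.903
x·lx·mx: 0, 0.368, 0.91, 2.064, 1.62, 1.85, 2.646, 1.092, 0.16 → Σ = 10.71
T = 10.71 / 2.903 = 3.689287… → 3.689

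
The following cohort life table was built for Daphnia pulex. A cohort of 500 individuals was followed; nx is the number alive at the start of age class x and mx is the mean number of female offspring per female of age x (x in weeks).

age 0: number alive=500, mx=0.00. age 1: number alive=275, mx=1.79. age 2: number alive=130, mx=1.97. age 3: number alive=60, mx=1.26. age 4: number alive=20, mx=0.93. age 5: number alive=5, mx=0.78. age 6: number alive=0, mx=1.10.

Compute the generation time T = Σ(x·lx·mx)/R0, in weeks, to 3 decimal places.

lx = nx/n0 = nx/500: 1, 0.55, 0.26, 0.12, 0.04, 0.01, 0
lx·mx: 0, 0.9845, 0.5122, 0.1512, 0.0372, 0.0078, 0 → R0 = 1.6929
x·lx·mx: 0, 0.9845, 1.0244, 0.4536, 0.1488, 0.039, 0 → Σ = 2.6503
T = 2.6503 / 1.6929 = 1.565538… → 1.566

1.566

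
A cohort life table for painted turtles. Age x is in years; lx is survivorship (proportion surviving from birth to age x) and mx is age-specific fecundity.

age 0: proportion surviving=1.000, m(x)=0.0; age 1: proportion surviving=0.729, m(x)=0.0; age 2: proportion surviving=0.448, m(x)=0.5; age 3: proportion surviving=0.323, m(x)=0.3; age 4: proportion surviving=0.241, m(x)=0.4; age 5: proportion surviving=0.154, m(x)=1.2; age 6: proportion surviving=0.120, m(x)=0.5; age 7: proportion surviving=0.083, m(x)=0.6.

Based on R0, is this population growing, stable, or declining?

R0 = Σ lx·mx = 0 + 0 + 0.224 + 0.0969 + 0.0964 + 0.1848 + 0.06 + 0.0498 = 0.7119
R0 < 1, so the population is declining.

declining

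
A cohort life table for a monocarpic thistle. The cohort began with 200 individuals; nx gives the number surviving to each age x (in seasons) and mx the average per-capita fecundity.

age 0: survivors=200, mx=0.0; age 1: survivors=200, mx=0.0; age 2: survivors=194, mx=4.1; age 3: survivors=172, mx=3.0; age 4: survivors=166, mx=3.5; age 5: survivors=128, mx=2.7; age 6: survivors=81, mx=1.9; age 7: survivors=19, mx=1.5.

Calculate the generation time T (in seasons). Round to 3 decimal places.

lx = nx/n0 = nx/200: 1, 1, 0.97, 0.86, 0.83, 0.64, 0.405, 0.095
lx·mx: 0, 0, 3.977, 2.58, 2.905, 1.728, 0.7695, 0.1425 → R0 = 12.102
x·lx·mx: 0, 0, 7.954, 7.74, 11.62, 8.64, 4.617, 0.9975 → Σ = 41.5685
T = 41.5685 / 12.102 = 3.434845… → 3.435

3.435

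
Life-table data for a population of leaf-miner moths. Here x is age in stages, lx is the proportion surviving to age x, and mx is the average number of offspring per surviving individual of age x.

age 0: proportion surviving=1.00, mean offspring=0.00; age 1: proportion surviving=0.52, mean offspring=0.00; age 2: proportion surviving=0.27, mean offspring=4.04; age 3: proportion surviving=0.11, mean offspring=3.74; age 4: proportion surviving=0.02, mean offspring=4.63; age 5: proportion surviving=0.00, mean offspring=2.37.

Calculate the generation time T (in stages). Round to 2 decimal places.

2.37

lx·mx: 0, 0, 1.0908, 0.4114, 0.0926, 0 → R0 = 1.5948
x·lx·mx: 0, 0, 2.1816, 1.2342, 0.3704, 0 → Σ = 3.7862
T = 3.7862 / 1.5948 = 2.374091… → 2.37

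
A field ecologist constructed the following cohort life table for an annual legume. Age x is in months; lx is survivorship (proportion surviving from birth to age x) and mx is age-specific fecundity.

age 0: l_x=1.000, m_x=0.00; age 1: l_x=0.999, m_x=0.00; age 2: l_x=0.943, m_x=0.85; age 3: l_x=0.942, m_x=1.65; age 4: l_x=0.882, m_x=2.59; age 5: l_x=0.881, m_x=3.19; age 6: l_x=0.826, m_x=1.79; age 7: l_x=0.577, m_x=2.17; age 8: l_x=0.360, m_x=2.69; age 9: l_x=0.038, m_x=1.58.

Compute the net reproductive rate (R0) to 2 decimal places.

11.21

lx·mx by age: 0, 0, 0.80155, 1.5543, 2.28438, 2.81039, 1.47854, 1.25209, 0.9684, 0.06004
R0 = Σ lx·mx = 11.20969 → 11.21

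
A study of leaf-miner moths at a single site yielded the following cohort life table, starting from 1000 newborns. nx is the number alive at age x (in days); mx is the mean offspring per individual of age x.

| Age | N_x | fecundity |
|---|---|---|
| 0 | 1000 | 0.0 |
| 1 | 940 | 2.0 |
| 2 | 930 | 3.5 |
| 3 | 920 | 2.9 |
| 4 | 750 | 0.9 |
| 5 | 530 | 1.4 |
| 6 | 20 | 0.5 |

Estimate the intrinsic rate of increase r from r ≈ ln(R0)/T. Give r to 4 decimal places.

0.8972

lx = nx/n0 = nx/1000: 1, 0.94, 0.93, 0.92, 0.75, 0.53, 0.02
R0 = Σ lx·mx = 0 + 1.88 + 3.255 + 2.668 + 0.675 + 0.742 + 0.01 = 9.23
Σ x·lx·mx = 22.864; T = 22.864/9.23 = 2.47714…
r ≈ ln(R0)/T = ln(9.23)/2.47714… = 0.897188… → 0.8972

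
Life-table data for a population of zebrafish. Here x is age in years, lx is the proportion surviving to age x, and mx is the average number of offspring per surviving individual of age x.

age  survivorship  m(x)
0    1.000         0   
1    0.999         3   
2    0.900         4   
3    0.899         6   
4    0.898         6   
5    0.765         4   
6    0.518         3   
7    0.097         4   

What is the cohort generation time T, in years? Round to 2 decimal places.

3.36

lx·mx: 0, 2.997, 3.6, 5.394, 5.388, 3.06, 1.554, 0.388 → R0 = 22.381
x·lx·mx: 0, 2.997, 7.2, 16.182, 21.552, 15.3, 9.324, 2.716 → Σ = 75.271
T = 75.271 / 22.381 = 3.363165… → 3.36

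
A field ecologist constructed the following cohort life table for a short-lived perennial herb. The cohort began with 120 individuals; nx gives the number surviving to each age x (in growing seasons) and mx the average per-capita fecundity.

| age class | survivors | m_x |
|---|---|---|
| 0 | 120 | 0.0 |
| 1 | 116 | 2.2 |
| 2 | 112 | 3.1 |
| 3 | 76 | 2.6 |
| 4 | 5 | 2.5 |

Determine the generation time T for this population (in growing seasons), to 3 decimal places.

1.960

lx = nx/n0 = nx/120: 1, 0.96667…, 0.93333…, 0.63333…, 0.04167…
lx·mx: 0, 2.126667…, 2.893333…, 1.646667…, 0.104167… → R0 = 6.770833…
x·lx·mx: 0, 2.126667…, 5.786667…, 4.94…, 0.416667… → Σ = 13.27…
T = 13.27… / 6.770833… = 1.959877… → 1.960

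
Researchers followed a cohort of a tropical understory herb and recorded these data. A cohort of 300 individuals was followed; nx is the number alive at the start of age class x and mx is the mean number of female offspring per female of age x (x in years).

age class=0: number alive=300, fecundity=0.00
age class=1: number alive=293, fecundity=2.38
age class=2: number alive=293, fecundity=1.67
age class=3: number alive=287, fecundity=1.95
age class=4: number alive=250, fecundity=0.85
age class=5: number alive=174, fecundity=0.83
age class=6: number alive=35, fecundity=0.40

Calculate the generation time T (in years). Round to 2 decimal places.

lx = nx/n0 = nx/300: 1, 0.97667…, 0.97667…, 0.95667…, 0.83333…, 0.58, 0.11667…
lx·mx: 0, 2.324467…, 1.631033…, 1.8655…, 0.708333…, 0.4814, 0.046667… → R0 = 7.0574…
x·lx·mx: 0, 2.324467…, 3.262067…, 5.5965…, 2.833333…, 2.407, 0.28… → Σ = 16.703367…
T = 16.703367… / 7.0574… = 2.366788… → 2.37

2.37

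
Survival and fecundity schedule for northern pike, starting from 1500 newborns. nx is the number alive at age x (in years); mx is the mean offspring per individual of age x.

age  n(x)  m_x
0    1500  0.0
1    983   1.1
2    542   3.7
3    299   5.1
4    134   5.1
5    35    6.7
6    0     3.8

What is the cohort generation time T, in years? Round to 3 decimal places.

lx = nx/n0 = nx/1500: 1, 0.65533…, 0.36133…, 0.19933…, 0.08933…, 0.02333…, 0
lx·mx: 0, 0.720867…, 1.336933…, 1.0166…, 0.4556…, 0.156333…, 0 → R0 = 3.686333…
x·lx·mx: 0, 0.720867…, 2.673867…, 3.0498…, 1.8224…, 0.781667…, 0 → Σ = 9.0486…
T = 9.0486… / 3.686333… = 2.454634… → 2.455

2.455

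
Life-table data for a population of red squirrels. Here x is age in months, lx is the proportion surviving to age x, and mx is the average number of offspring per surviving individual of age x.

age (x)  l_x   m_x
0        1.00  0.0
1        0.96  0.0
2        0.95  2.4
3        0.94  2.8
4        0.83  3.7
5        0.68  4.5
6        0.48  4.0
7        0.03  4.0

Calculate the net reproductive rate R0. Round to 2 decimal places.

lx·mx by age: 0, 0, 2.28, 2.632, 3.071, 3.06, 1.92, 0.12
R0 = Σ lx·mx = 13.083 → 13.08

13.08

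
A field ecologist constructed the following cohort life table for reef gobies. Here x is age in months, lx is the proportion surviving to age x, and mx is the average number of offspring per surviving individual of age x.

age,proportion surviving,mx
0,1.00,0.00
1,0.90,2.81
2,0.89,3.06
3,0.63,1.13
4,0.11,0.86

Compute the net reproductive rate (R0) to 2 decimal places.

6.06

lx·mx by age: 0, 2.529, 2.7234, 0.7119, 0.0946
R0 = Σ lx·mx = 6.0589 → 6.06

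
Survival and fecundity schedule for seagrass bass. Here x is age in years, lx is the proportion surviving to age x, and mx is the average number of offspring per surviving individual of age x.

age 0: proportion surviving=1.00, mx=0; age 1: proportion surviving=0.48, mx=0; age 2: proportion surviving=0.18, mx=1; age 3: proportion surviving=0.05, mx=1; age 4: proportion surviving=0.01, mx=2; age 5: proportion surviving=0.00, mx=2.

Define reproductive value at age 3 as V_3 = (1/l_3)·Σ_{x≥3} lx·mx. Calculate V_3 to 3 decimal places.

lx·mx for x ≥ 3: 0.05, 0.02, 0 → sum = 0.07
V_3 = 0.07 / l_3 = 0.07 / 0.05 = 1.4 → 1.400

1.400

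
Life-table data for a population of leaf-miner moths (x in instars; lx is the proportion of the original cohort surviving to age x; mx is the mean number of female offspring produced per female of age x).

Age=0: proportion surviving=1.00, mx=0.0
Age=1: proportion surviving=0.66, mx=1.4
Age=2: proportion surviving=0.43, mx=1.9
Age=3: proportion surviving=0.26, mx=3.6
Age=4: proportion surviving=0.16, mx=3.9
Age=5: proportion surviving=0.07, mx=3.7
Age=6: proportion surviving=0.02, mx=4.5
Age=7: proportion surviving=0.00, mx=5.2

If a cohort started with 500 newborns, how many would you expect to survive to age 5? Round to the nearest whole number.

35

Expected survivors = N0 · l_5 = 500 × 0.07 = 35 → 35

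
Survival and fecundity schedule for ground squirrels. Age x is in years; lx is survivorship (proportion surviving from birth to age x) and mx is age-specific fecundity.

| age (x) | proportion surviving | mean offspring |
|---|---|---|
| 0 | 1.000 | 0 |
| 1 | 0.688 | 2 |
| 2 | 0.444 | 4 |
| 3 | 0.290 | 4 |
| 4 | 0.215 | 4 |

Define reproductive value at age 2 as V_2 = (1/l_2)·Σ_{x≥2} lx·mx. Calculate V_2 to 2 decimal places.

lx·mx for x ≥ 2: 1.776, 1.16, 0.86 → sum = 3.796
V_2 = 3.796 / l_2 = 3.796 / 0.444 = 8.54955… → 8.55

8.55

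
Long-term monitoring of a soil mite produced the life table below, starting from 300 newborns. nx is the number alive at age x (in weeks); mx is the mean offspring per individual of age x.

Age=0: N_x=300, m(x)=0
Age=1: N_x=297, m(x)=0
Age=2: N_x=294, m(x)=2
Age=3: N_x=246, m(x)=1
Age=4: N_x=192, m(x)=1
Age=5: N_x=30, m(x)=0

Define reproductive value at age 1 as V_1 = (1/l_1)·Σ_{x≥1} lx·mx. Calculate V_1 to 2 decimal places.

lx = nx/n0 = nx/300: 1, 0.99, 0.98, 0.82, 0.64, 0.1
lx·mx for x ≥ 1: 0, 1.96, 0.82, 0.64, 0 → sum = 3.42
V_1 = 3.42 / l_1 = 3.42 / 0.99 = 3.454545… → 3.45

3.45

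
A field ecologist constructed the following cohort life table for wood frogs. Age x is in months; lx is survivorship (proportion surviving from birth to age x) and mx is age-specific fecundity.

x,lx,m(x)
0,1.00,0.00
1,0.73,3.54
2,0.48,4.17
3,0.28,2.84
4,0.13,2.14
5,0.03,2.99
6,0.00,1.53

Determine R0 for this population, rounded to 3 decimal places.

5.749

lx·mx by age: 0, 2.5842, 2.0016, 0.7952, 0.2782, 0.0897, 0
R0 = Σ lx·mx = 5.7489 → 5.749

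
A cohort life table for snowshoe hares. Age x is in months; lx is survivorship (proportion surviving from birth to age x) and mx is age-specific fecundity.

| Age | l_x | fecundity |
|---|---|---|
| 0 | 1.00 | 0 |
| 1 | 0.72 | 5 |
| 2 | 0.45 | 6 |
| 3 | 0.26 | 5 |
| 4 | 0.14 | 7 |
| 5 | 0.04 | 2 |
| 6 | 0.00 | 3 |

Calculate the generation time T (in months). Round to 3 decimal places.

lx·mx: 0, 3.6, 2.7, 1.3, 0.98, 0.08, 0 → R0 = 8.66
x·lx·mx: 0, 3.6, 5.4, 3.9, 3.92, 0.4, 0 → Σ = 17.22
T = 17.22 / 8.66 = 1.988453… → 1.988

1.988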